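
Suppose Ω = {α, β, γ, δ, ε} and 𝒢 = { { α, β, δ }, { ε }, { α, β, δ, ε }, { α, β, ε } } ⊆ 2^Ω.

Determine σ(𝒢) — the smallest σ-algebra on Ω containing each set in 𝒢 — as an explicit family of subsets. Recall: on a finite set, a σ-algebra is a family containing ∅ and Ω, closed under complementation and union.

Answer: σ(𝒢) = { {}, { γ }, { δ }, { ε }, { α, β }, { γ, δ }, { γ, ε }, { δ, ε }, { α, β, γ }, { α, β, δ }, { α, β, ε }, { γ, δ, ε }, { α, β, γ, δ }, { α, β, γ, ε }, { α, β, δ, ε }, Ω }

Check:
Start: 𝒢 ∪ {∅, Ω} = { {}, { ε }, { α, β, δ }, { α, β, ε }, { α, β, δ, ε }, Ω }.
Step 1 adds 4:
  { γ }  = { α, β, δ, ε }ᶜ
  { γ, δ }  = { α, β, ε }ᶜ
  { γ, ε }  = { α, β, δ }ᶜ
  { α, β, γ, δ }  = { ε }ᶜ
  |family| = 10
Step 2. New:
  { γ, δ, ε }  = { γ, δ } ∪ { ε }
  { α, β, γ, ε }  = { γ } ∪ { α, β, ε }
  |family| = 12
Step 3 (2 new):
  { δ }  = { α, β, γ, ε }ᶜ
  { α, β }  = { γ, δ, ε }ᶜ
  |family| = 14
Step 4: +2 →
  { δ, ε }  = { δ } ∪ { ε }
  { α, β, γ }  = { γ } ∪ { α, β }
  |family| = 16
Step 5 adds nothing — fixpoint reached.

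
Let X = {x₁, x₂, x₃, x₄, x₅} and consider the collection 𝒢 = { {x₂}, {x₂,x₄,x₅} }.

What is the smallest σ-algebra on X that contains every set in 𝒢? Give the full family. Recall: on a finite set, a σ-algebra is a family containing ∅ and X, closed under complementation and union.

Begin from { {}, {x₂}, {x₂,x₄,x₅}, X } (that is, 𝒢 plus ∅ and X).
Step 1 (2 new):
  {x₁,x₃}  = complement {x₂,x₄,x₅}
  {x₁,x₃,x₄,x₅}  = complement {x₂}
  |family| = 6
Step 2: 1 new —
  {x₁,x₂,x₃}  = {x₁,x₃} ∪ {x₂}
  |family| = 7
Step 3 adds 1:
  {x₄,x₅}  = complement {x₁,x₂,x₃}
  |family| = 8
Step 4: no new sets; the family is a σ-algebra.

σ(𝒢) = { {}, {x₂}, {x₁,x₃}, {x₄,x₅}, {x₁,x₂,x₃}, {x₂,x₄,x₅}, {x₁,x₃,x₄,x₅}, X }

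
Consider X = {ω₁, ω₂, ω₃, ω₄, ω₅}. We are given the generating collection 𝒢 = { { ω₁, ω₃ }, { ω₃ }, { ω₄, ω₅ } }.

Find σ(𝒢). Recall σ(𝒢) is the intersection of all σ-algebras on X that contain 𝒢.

Begin from { ∅, { ω₃ }, { ω₁, ω₃ }, { ω₄, ω₅ }, X } (that is, 𝒢 plus ∅ and X).
Pass 1: 5 new —
  { ω₁, ω₂, ω₃ }  = { ω₄, ω₅ }ᶜ
  { ω₂, ω₄, ω₅ }  = { ω₁, ω₃ }ᶜ
  { ω₃, ω₄, ω₅ }  = { ω₄, ω₅ } ∪ { ω₃ }
  { ω₁, ω₂, ω₄, ω₅ }  = { ω₃ }ᶜ
  { ω₁, ω₃, ω₄, ω₅ }  = { ω₄, ω₅ } ∪ { ω₁, ω₃ }
  — 10 sets.
Pass 2 adds 3:
  { ω₂ }  = { ω₁, ω₃, ω₄, ω₅ }ᶜ
  { ω₁, ω₂ }  = { ω₃, ω₄, ω₅ }ᶜ
  { ω₂, ω₃, ω₄, ω₅ }  = { ω₃, ω₄, ω₅ } ∪ { ω₂, ω₄, ω₅ }
  — 13 sets.
Pass 3 adds 2:
  { ω₁ }  = { ω₂, ω₃, ω₄, ω₅ }ᶜ
  { ω₂, ω₃ }  = { ω₃ } ∪ { ω₂ }
  — 15 sets.
Pass 4: +1 →
  { ω₁, ω₄, ω₅ }  = { ω₂, ω₃ }ᶜ
  — 16 sets.
Pass 5: closed — nothing new.

Hence σ(𝒢) has 16 members: { ∅, { ω₁ }, { ω₂ }, { ω₃ }, { ω₁, ω₂ }, { ω₁, ω₃ }, { ω₂, ω₃ }, { ω₄, ω₅ }, { ω₁, ω₂, ω₃ }, { ω₁, ω₄, ω₅ }, { ω₂, ω₄, ω₅ }, { ω₃, ω₄, ω₅ }, { ω₁, ω₂, ω₄, ω₅ }, { ω₁, ω₃, ω₄, ω₅ }, { ω₂, ω₃, ω₄, ω₅ }, X }.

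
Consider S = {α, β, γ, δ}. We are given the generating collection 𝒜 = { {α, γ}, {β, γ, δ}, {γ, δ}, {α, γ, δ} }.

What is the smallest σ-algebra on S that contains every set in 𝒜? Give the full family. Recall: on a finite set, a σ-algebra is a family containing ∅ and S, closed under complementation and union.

Begin from { ∅, {α, γ}, {γ, δ}, {α, γ, δ}, {β, γ, δ}, S } (that is, 𝒜 plus ∅ and S).
Round 1: 4 new —
  {α}  = ᶜ of {β, γ, δ}
  {β}  = ᶜ of {α, γ, δ}
  {α, β}  = ᶜ of {γ, δ}
  {β, δ}  = ᶜ of {α, γ}
  [10 total]
Round 2. New:
  {α, β, γ}  = {α, β} ∪ {α, γ}
  {α, β, δ}  = {α, β} ∪ {β, δ}
  [12 total]
Round 3: +2 →
  {γ}  = ᶜ of {α, β, δ}
  {δ}  = ᶜ of {α, β, γ}
  [14 total]
Round 4 adds 2:
  {α, δ}  = {δ} ∪ {α}
  {β, γ}  = {γ} ∪ {β}
  [16 total]
Round 5: stable.

σ(𝒜) = { ∅, {α}, {β}, {γ}, {δ}, {α, β}, {α, γ}, {α, δ}, {β, γ}, {β, δ}, {γ, δ}, {α, β, γ}, {α, β, δ}, {α, γ, δ}, {β, γ, δ}, S }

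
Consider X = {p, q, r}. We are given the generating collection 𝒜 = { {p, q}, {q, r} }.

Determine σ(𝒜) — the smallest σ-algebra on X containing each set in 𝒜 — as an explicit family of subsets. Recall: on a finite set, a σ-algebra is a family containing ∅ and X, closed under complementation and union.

σ(𝒜) = { {}, {p}, {q}, {r}, {p, q}, {p, r}, {q, r}, X }

Check:
Take S₀ = 𝒜 ∪ {∅, X} = { {}, {p, q}, {q, r}, X }.
Step 1 adds 2:
  {p}  = complement {q, r}
  {r}  = complement {p, q}
  (now 6)
Step 2: +1 →
  {p, r}  = {r} ∪ {p}
  (now 7)
Step 3: 1 new —
  {q}  = complement {p, r}
  (now 8)
Step 4: no new sets; the family is a σ-algebra.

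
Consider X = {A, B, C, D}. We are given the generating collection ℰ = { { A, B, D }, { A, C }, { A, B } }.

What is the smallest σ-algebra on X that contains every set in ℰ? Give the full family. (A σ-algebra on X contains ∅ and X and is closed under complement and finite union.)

Start: ℰ ∪ {∅, X} = { {}, { A, B }, { A, C }, { A, B, D }, X }.
Round 1: +4 →
  { C }  = { A, B, D }ᶜ
  { B, D }  = { A, C }ᶜ
  { C, D }  = { A, B }ᶜ
  { A, B, C }  = { A, B } ∪ { A, C }
  |family| = 9
Round 2: +3 →
  { D }  = { A, B, C }ᶜ
  { A, C, D }  = { C, D } ∪ { A, C }
  { B, C, D }  = { C, D } ∪ { B, D }
  |family| = 12
Round 3. New:
  { A }  = { B, C, D }ᶜ
  { B }  = { A, C, D }ᶜ
  |family| = 14
Round 4: 2 new —
  { A, D }  = { D } ∪ { A }
  { B, C }  = { C } ∪ { B }
  |family| = 16
Round 5 adds nothing — fixpoint reached.

Hence σ(ℰ) has 16 members: { {}, { A }, { B }, { C }, { D }, { A, B }, { A, C }, { A, D }, { B, C }, { B, D }, { C, D }, { A, B, C }, { A, B, D }, { A, C, D }, { B, C, D }, X }.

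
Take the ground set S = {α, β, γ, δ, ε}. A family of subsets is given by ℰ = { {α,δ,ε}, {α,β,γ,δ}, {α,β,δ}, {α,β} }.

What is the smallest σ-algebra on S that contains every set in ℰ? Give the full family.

σ(ℰ) = { {}, {α}, {β}, {γ}, {δ}, {ε}, {α,β}, {α,γ}, {α,δ}, {α,ε}, {β,γ}, {β,δ}, {β,ε}, {γ,δ}, {γ,ε}, {δ,ε}, {α,β,γ}, {α,β,δ}, {α,β,ε}, {α,γ,δ}, {α,γ,ε}, {α,δ,ε}, {β,γ,δ}, {β,γ,ε}, {β,δ,ε}, {γ,δ,ε}, {α,β,γ,δ}, {α,β,γ,ε}, {α,β,δ,ε}, {α,γ,δ,ε}, {β,γ,δ,ε}, S }

Trace:
Start: ℰ ∪ {∅, S} = { {}, {α,β}, {α,β,δ}, {α,δ,ε}, {α,β,γ,δ}, S }.
Round 1 (5 new):
  {ε}  = {α,β,γ,δ}ᶜ
  {β,γ}  = {α,δ,ε}ᶜ
  {γ,ε}  = {α,β,δ}ᶜ
  {γ,δ,ε}  = {α,β}ᶜ
  {α,β,δ,ε}  = {α,δ,ε} ∪ {α,β}
  [11 total]
Round 2 adds 7:
  {γ}  = {α,β,δ,ε}ᶜ
  {α,β,γ}  = {α,β} ∪ {β,γ}
  {α,β,ε}  = {α,β} ∪ {ε}
  {β,γ,ε}  = {ε} ∪ {β,γ}
  {α,β,γ,ε}  = {α,β} ∪ {γ,ε}
  {α,γ,δ,ε}  = {α,δ,ε} ∪ {γ,δ,ε}
  {β,γ,δ,ε}  = {γ,δ,ε} ∪ {β,γ}
  [18 total]
Round 3. New:
  {α}  = {β,γ,δ,ε}ᶜ
  {β}  = {α,γ,δ,ε}ᶜ
  {δ}  = {α,β,γ,ε}ᶜ
  {α,δ}  = {β,γ,ε}ᶜ
  {γ,δ}  = {α,β,ε}ᶜ
  {δ,ε}  = {α,β,γ}ᶜ
  [24 total]
Round 4 adds 8:
  {α,γ}  = {γ} ∪ {α}
  {α,ε}  = {ε} ∪ {α}
  {β,δ}  = {β} ∪ {δ}
  {β,ε}  = {β} ∪ {ε}
  {α,γ,δ}  = {γ,δ} ∪ {α,δ}
  {α,γ,ε}  = {γ,ε} ∪ {α}
  {β,γ,δ}  = {γ,δ} ∪ {β}
  {β,δ,ε}  = {β} ∪ {δ,ε}
  [32 total]
After Round 5 the family is unchanged; done.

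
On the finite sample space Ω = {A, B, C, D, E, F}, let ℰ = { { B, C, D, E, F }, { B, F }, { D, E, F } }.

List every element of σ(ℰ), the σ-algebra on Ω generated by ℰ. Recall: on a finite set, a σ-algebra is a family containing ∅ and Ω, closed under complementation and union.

Begin from { {}, { B, F }, { D, E, F }, { B, C, D, E, F }, Ω } (that is, ℰ plus ∅ and Ω).
Iteration 1: 4 new —
  { A }  = Ω∖{ B, C, D, E, F }
  { A, B, C }  = Ω∖{ D, E, F }
  { A, C, D, E }  = Ω∖{ B, F }
  { B, D, E, F }  = { B, F } ∪ { D, E, F }
  |family| = 9
Iteration 2 adds 7:
  { A, C }  = Ω∖{ B, D, E, F }
  { A, B, F }  = { B, F } ∪ { A }
  { A, B, C, F }  = { A, B, C } ∪ { B, F }
  { A, D, E, F }  = { D, E, F } ∪ { A }
  { A, B, C, D, E }  = { A, B, C } ∪ { A, C, D, E }
  { A, B, D, E, F }  = { B, D, E, F } ∪ { A }
  { A, C, D, E, F }  = { A, C, D, E } ∪ { D, E, F }
  |family| = 16
Iteration 3 (6 new):
  { B }  = Ω∖{ A, C, D, E, F }
  { C }  = Ω∖{ A, B, D, E, F }
  { F }  = Ω∖{ A, B, C, D, E }
  { B, C }  = Ω∖{ A, D, E, F }
  { D, E }  = Ω∖{ A, B, C, F }
  { C, D, E }  = Ω∖{ A, B, F }
  |family| = 22
Iteration 4. New:
  { A, B }  = { B } ∪ { A }
  { A, F }  = { F } ∪ { A }
  { C, F }  = { F } ∪ { C }
  { A, C, F }  = { F } ∪ { A, C }
  { A, D, E }  = { D, E } ∪ { A }
  { B, C, F }  = { B, F } ∪ { C }
  { B, D, E }  = { B } ∪ { D, E }
  { B, C, D, E }  = { C, D, E } ∪ { B }
  { C, D, E, F }  = { C, D, E } ∪ { F }
  |family| = 31
Iteration 5: 1 new —
  { A, B, D, E }  = Ω∖{ C, F }
  |family| = 32
Iteration 6: no new sets; the family is a σ-algebra.

Therefore σ(ℰ) = { {}, { A }, { B }, { C }, { F }, { A, B }, { A, C }, { A, F }, { B, C }, { B, F }, { C, F }, { D, E }, { A, B, C }, { A, B, F }, { A, C, F }, { A, D, E }, { B, C, F }, { B, D, E }, { C, D, E }, { D, E, F }, { A, B, C, F }, { A, B, D, E }, { A, C, D, E }, { A, D, E, F }, { B, C, D, E }, { B, D, E, F }, { C, D, E, F }, { A, B, C, D, E }, { A, B, D, E, F }, { A, C, D, E, F }, { B, C, D, E, F }, Ω } (|σ(ℰ)| = 32).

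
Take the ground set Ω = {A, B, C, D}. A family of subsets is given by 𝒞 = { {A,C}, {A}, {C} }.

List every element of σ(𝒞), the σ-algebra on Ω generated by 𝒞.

|σ(𝒞)| = 8.  σ(𝒞) = { {}, {A}, {C}, {A,C}, {B,D}, {A,B,D}, {B,C,D}, Ω }

Trace:
Seed the family with 𝒞 together with ∅ and Ω: { {}, {A}, {C}, {A,C}, Ω }.
Step 1: +3 →
  {B,D}  = ᶜ of {A,C}
  {A,B,D}  = ᶜ of {C}
  {B,C,D}  = ᶜ of {A}
Step 2: already closed under ᶜ and ∪.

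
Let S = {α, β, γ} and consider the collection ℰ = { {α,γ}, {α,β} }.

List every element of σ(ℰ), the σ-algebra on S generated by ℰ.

σ(ℰ) (8 sets): { ∅, {α}, {β}, {γ}, {α,β}, {α,γ}, {β,γ}, S }

Trace:
Start: ℰ ∪ {∅, S} = { ∅, {α,β}, {α,γ}, S }.
Iteration 1: +2 →
  {β}  = complement {α,γ}
  {γ}  = complement {α,β}
Iteration 2 (1 new):
  {β,γ}  = {γ} ∪ {β}
Iteration 3: +1 →
  {α}  = complement {β,γ}
Iteration 4: no new sets; the family is a σ-algebra.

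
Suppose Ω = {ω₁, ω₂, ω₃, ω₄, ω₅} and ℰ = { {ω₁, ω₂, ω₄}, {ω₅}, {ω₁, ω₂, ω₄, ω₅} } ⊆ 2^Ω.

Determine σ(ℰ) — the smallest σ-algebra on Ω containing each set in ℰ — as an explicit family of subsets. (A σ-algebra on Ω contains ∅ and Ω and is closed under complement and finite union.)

Take S₀ = ℰ ∪ {∅, Ω} = { {}, {ω₅}, {ω₁, ω₂, ω₄}, {ω₁, ω₂, ω₄, ω₅}, Ω }.
Pass 1: +3 →
  {ω₃}  = {ω₁, ω₂, ω₄, ω₅}ᶜ
  {ω₃, ω₅}  = {ω₁, ω₂, ω₄}ᶜ
  {ω₁, ω₂, ω₃, ω₄}  = {ω₅}ᶜ
  — 8 sets.
Pass 2: closed — nothing new.

Therefore σ(ℰ) = { {}, {ω₃}, {ω₅}, {ω₃, ω₅}, {ω₁, ω₂, ω₄}, {ω₁, ω₂, ω₃, ω₄}, {ω₁, ω₂, ω₄, ω₅}, Ω } (|σ(ℰ)| = 8).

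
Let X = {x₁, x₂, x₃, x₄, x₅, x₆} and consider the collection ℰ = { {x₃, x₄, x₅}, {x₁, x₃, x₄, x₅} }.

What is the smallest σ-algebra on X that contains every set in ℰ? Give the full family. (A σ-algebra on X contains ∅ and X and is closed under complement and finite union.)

Seed the family with ℰ together with ∅ and X: { ∅, {x₃, x₄, x₅}, {x₁, x₃, x₄, x₅}, X }.
Round 1 (2 new):
  {x₂, x₆}  = ᶜ of {x₁, x₃, x₄, x₅}
  {x₁, x₂, x₆}  = ᶜ of {x₃, x₄, x₅}
  — 6 sets.
Round 2: 1 new —
  {x₂, x₃, x₄, x₅, x₆}  = {x₃, x₄, x₅} ∪ {x₂, x₆}
  — 7 sets.
Round 3 (1 new):
  {x₁}  = ᶜ of {x₂, x₃, x₄, x₅, x₆}
  — 8 sets.
Round 4: no new sets; the family is a σ-algebra.

|σ(ℰ)| = 8.  σ(ℰ) = { ∅, {x₁}, {x₂, x₆}, {x₁, x₂, x₆}, {x₃, x₄, x₅}, {x₁, x₃, x₄, x₅}, {x₂, x₃, x₄, x₅, x₆}, X }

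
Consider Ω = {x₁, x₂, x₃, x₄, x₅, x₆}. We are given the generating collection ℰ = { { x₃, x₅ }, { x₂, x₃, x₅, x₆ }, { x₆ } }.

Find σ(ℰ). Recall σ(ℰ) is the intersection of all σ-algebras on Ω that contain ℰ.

Answer: σ(ℰ) = { {  }, { x₂ }, { x₆ }, { x₁, x₄ }, { x₂, x₆ }, { x₃, x₅ }, { x₁, x₂, x₄ }, { x₁, x₄, x₆ }, { x₂, x₃, x₅ }, { x₃, x₅, x₆ }, { x₁, x₂, x₄, x₆ }, { x₁, x₃, x₄, x₅ }, { x₂, x₃, x₅, x₆ }, { x₁, x₂, x₃, x₄, x₅ }, { x₁, x₃, x₄, x₅, x₆ }, Ω }

Check:
Initial family (5 sets): { {  }, { x₆ }, { x₃, x₅ }, { x₂, x₃, x₅, x₆ }, Ω }.
Step 1: +4 →
  { x₁, x₄ }  = Ω∖{ x₂, x₃, x₅, x₆ }
  { x₃, x₅, x₆ }  = { x₃, x₅ } ∪ { x₆ }
  { x₁, x₂, x₄, x₆ }  = Ω∖{ x₃, x₅ }
  { x₁, x₂, x₃, x₄, x₅ }  = Ω∖{ x₆ }
  (now 9)
Step 2: +4 →
  { x₁, x₂, x₄ }  = Ω∖{ x₃, x₅, x₆ }
  { x₁, x₄, x₆ }  = { x₆ } ∪ { x₁, x₄ }
  { x₁, x₃, x₄, x₅ }  = { x₁, x₄ } ∪ { x₃, x₅ }
  { x₁, x₃, x₄, x₅, x₆ }  = { x₁, x₄ } ∪ { x₃, x₅, x₆ }
  (now 13)
Step 3. New:
  { x₂ }  = Ω∖{ x₁, x₃, x₄, x₅, x₆ }
  { x₂, x₆ }  = Ω∖{ x₁, x₃, x₄, x₅ }
  { x₂, x₃, x₅ }  = Ω∖{ x₁, x₄, x₆ }
  (now 16)
Step 4 adds nothing — fixpoint reached.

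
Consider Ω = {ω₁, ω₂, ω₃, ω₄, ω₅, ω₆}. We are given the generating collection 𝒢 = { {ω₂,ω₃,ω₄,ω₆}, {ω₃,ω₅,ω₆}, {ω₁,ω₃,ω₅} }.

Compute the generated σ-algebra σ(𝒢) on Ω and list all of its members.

Answer: σ(𝒢) = { {}, {ω₁}, {ω₃}, {ω₅}, {ω₆}, {ω₁,ω₃}, {ω₁,ω₅}, {ω₁,ω₆}, {ω₂,ω₄}, {ω₃,ω₅}, {ω₃,ω₆}, {ω₅,ω₆}, {ω₁,ω₂,ω₄}, {ω₁,ω₃,ω₅}, {ω₁,ω₃,ω₆}, {ω₁,ω₅,ω₆}, {ω₂,ω₃,ω₄}, {ω₂,ω₄,ω₅}, {ω₂,ω₄,ω₆}, {ω₃,ω₅,ω₆}, {ω₁,ω₂,ω₃,ω₄}, {ω₁,ω₂,ω₄,ω₅}, {ω₁,ω₂,ω₄,ω₆}, {ω₁,ω₃,ω₅,ω₆}, {ω₂,ω₃,ω₄,ω₅}, {ω₂,ω₃,ω₄,ω₆}, {ω₂,ω₄,ω₅,ω₆}, {ω₁,ω₂,ω₃,ω₄,ω₅}, {ω₁,ω₂,ω₃,ω₄,ω₆}, {ω₁,ω₂,ω₄,ω₅,ω₆}, {ω₂,ω₃,ω₄,ω₅,ω₆}, Ω }

Check:
Seed the family with 𝒢 together with ∅ and Ω: { {}, {ω₁,ω₃,ω₅}, {ω₃,ω₅,ω₆}, {ω₂,ω₃,ω₄,ω₆}, Ω }.
Pass 1: 5 new —
  {ω₁,ω₅}  = {ω₂,ω₃,ω₄,ω₆}ᶜ
  {ω₁,ω₂,ω₄}  = {ω₃,ω₅,ω₆}ᶜ
  {ω₂,ω₄,ω₆}  = {ω₁,ω₃,ω₅}ᶜ
  {ω₁,ω₃,ω₅,ω₆}  = {ω₃,ω₅,ω₆} ∪ {ω₁,ω₃,ω₅}
  {ω₂,ω₃,ω₄,ω₅,ω₆}  = {ω₂,ω₃,ω₄,ω₆} ∪ {ω₃,ω₅,ω₆}
  — 10 sets.
Pass 2: 7 new —
  {ω₁}  = {ω₂,ω₃,ω₄,ω₅,ω₆}ᶜ
  {ω₂,ω₄}  = {ω₁,ω₃,ω₅,ω₆}ᶜ
  {ω₁,ω₂,ω₄,ω₅}  = {ω₁,ω₂,ω₄} ∪ {ω₁,ω₅}
  {ω₁,ω₂,ω₄,ω₆}  = {ω₂,ω₄,ω₆} ∪ {ω₁,ω₂,ω₄}
  {ω₁,ω₂,ω₃,ω₄,ω₅}  = {ω₁,ω₃,ω₅} ∪ {ω₁,ω₂,ω₄}
  {ω₁,ω₂,ω₃,ω₄,ω₆}  = {ω₁,ω₂,ω₄} ∪ {ω₂,ω₃,ω₄,ω₆}
  {ω₁,ω₂,ω₄,ω₅,ω₆}  = {ω₂,ω₄,ω₆} ∪ {ω₁,ω₅}
  — 17 sets.
Pass 3: 5 new —
  {ω₃}  = {ω₁,ω₂,ω₄,ω₅,ω₆}ᶜ
  {ω₅}  = {ω₁,ω₂,ω₃,ω₄,ω₆}ᶜ
  {ω₆}  = {ω₁,ω₂,ω₃,ω₄,ω₅}ᶜ
  {ω₃,ω₅}  = {ω₁,ω₂,ω₄,ω₆}ᶜ
  {ω₃,ω₆}  = {ω₁,ω₂,ω₄,ω₅}ᶜ
  — 22 sets.
Pass 4: +10 →
  {ω₁,ω₃}  = {ω₃} ∪ {ω₁}
  {ω₁,ω₆}  = {ω₆} ∪ {ω₁}
  {ω₅,ω₆}  = {ω₆} ∪ {ω₅}
  {ω₁,ω₃,ω₆}  = {ω₃,ω₆} ∪ {ω₁}
  {ω₁,ω₅,ω₆}  = {ω₆} ∪ {ω₁,ω₅}
  {ω₂,ω₃,ω₄}  = {ω₃} ∪ {ω₂,ω₄}
  {ω₂,ω₄,ω₅}  = {ω₅} ∪ {ω₂,ω₄}
  {ω₁,ω₂,ω₃,ω₄}  = {ω₁,ω₂,ω₄} ∪ {ω₃}
  {ω₂,ω₃,ω₄,ω₅}  = {ω₃,ω₅} ∪ {ω₂,ω₄}
  {ω₂,ω₄,ω₅,ω₆}  = {ω₂,ω₄,ω₆} ∪ {ω₅}
  — 32 sets.
Pass 5: no new sets; the family is a σ-algebra.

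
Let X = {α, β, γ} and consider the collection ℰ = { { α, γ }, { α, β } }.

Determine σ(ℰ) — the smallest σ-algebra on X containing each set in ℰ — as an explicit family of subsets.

|σ(ℰ)| = 8.  σ(ℰ) = { {  }, { α }, { β }, { γ }, { α, β }, { α, γ }, { β, γ }, X }

Working:
Begin from { {  }, { α, β }, { α, γ }, X } (that is, ℰ plus ∅ and X).
Pass 1: +2 →
  { β }  = complement { α, γ }
  { γ }  = complement { α, β }
  [6 total]
Pass 2. New:
  { β, γ }  = { γ } ∪ { β }
  [7 total]
Pass 3 (1 new):
  { α }  = complement { β, γ }
  [8 total]
Pass 4: no new sets; the family is a σ-algebra.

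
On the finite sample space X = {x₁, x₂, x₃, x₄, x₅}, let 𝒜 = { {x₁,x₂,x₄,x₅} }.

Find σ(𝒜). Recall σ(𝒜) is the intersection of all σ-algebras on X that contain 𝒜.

Seed the family with 𝒜 together with ∅ and X: { {}, {x₁,x₂,x₄,x₅}, X }.
Pass 1 (1 new):
  {x₃}  = ᶜ of {x₁,x₂,x₄,x₅}
  |family| = 4
Pass 2 adds nothing — fixpoint reached.

Hence σ(𝒜) has 4 members: { {}, {x₃}, {x₁,x₂,x₄,x₅}, X }.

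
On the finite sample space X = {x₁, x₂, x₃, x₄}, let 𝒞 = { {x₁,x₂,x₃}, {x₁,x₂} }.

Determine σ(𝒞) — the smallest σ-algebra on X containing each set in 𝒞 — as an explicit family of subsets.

Seed the family with 𝒞 together with ∅ and X: { {}, {x₁,x₂}, {x₁,x₂,x₃}, X }.
Round 1: 2 new —
  {x₄}  = X∖{x₁,x₂,x₃}
  {x₃,x₄}  = X∖{x₁,x₂}
Round 2: +1 →
  {x₁,x₂,x₄}  = {x₁,x₂} ∪ {x₄}
Round 3 adds 1:
  {x₃}  = X∖{x₁,x₂,x₄}
Round 4: closed — nothing new.

σ(𝒞) = { {}, {x₃}, {x₄}, {x₁,x₂}, {x₃,x₄}, {x₁,x₂,x₃}, {x₁,x₂,x₄}, X }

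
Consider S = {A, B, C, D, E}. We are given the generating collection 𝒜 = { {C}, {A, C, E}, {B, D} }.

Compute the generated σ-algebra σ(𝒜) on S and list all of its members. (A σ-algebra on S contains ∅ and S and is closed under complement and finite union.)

|σ(𝒜)| = 8.  σ(𝒜) = { ∅, {C}, {A, E}, {B, D}, {A, C, E}, {B, C, D}, {A, B, D, E}, S }

Working:
Start: 𝒜 ∪ {∅, S} = { ∅, {C}, {B, D}, {A, C, E}, S }.
Step 1: +2 →
  {B, C, D}  = {C} ∪ {B, D}
  {A, B, D, E}  = {C}ᶜ
  |family| = 7
Step 2: +1 →
  {A, E}  = {B, C, D}ᶜ
  |family| = 8
Step 3: stable.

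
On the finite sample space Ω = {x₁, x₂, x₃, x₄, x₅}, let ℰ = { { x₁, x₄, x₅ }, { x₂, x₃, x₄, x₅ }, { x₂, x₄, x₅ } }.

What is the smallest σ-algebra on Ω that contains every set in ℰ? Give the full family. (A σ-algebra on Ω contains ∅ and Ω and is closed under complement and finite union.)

σ(ℰ) (16 sets): { {  }, { x₁ }, { x₂ }, { x₃ }, { x₁, x₂ }, { x₁, x₃ }, { x₂, x₃ }, { x₄, x₅ }, { x₁, x₂, x₃ }, { x₁, x₄, x₅ }, { x₂, x₄, x₅ }, { x₃, x₄, x₅ }, { x₁, x₂, x₄, x₅ }, { x₁, x₃, x₄, x₅ }, { x₂, x₃, x₄, x₅ }, Ω }

Trace:
Seed the family with ℰ together with ∅ and Ω: { {  }, { x₁, x₄, x₅ }, { x₂, x₄, x₅ }, { x₂, x₃, x₄, x₅ }, Ω }.
Step 1. New:
  { x₁ }  = ᶜ of { x₂, x₃, x₄, x₅ }
  { x₁, x₃ }  = ᶜ of { x₂, x₄, x₅ }
  { x₂, x₃ }  = ᶜ of { x₁, x₄, x₅ }
  { x₁, x₂, x₄, x₅ }  = { x₁, x₄, x₅ } ∪ { x₂, x₄, x₅ }
  [9 total]
Step 2 adds 3:
  { x₃ }  = ᶜ of { x₁, x₂, x₄, x₅ }
  { x₁, x₂, x₃ }  = { x₂, x₃ } ∪ { x₁, x₃ }
  { x₁, x₃, x₄, x₅ }  = { x₁, x₄, x₅ } ∪ { x₁, x₃ }
  [12 total]
Step 3: +2 →
  { x₂ }  = ᶜ of { x₁, x₃, x₄, x₅ }
  { x₄, x₅ }  = ᶜ of { x₁, x₂, x₃ }
  [14 total]
Step 4: 2 new —
  { x₁, x₂ }  = { x₂ } ∪ { x₁ }
  { x₃, x₄, x₅ }  = { x₃ } ∪ { x₄, x₅ }
  [16 total]
Step 5: already closed under ᶜ and ∪.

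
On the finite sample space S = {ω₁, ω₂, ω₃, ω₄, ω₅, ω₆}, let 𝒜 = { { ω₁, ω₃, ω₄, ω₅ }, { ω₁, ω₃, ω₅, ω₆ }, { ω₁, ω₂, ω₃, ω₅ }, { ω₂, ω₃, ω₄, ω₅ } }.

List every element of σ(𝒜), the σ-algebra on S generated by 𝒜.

σ(𝒜) = { {  }, { ω₁ }, { ω₂ }, { ω₄ }, { ω₆ }, { ω₁, ω₂ }, { ω₁, ω₄ }, { ω₁, ω₆ }, { ω₂, ω₄ }, { ω₂, ω₆ }, { ω₃, ω₅ }, { ω₄, ω₆ }, { ω₁, ω₂, ω₄ }, { ω₁, ω₂, ω₆ }, { ω₁, ω₃, ω₅ }, { ω₁, ω₄, ω₆ }, { ω₂, ω₃, ω₅ }, { ω₂, ω₄, ω₆ }, { ω₃, ω₄, ω₅ }, { ω₃, ω₅, ω₆ }, { ω₁, ω₂, ω₃, ω₅ }, { ω₁, ω₂, ω₄, ω₆ }, { ω₁, ω₃, ω₄, ω₅ }, { ω₁, ω₃, ω₅, ω₆ }, { ω₂, ω₃, ω₄, ω₅ }, { ω₂, ω₃, ω₅, ω₆ }, { ω₃, ω₄, ω₅, ω₆ }, { ω₁, ω₂, ω₃, ω₄, ω₅ }, { ω₁, ω₂, ω₃, ω₅, ω₆ }, { ω₁, ω₃, ω₄, ω₅, ω₆ }, { ω₂, ω₃, ω₄, ω₅, ω₆ }, S }

Check:
Initial family (6 sets): { {  }, { ω₁, ω₂, ω₃, ω₅ }, { ω₁, ω₃, ω₄, ω₅ }, { ω₁, ω₃, ω₅, ω₆ }, { ω₂, ω₃, ω₄, ω₅ }, S }.
Pass 1 adds 7:
  { ω₁, ω₆ }  = complement { ω₂, ω₃, ω₄, ω₅ }
  { ω₂, ω₄ }  = complement { ω₁, ω₃, ω₅, ω₆ }
  { ω₂, ω₆ }  = complement { ω₁, ω₃, ω₄, ω₅ }
  { ω₄, ω₆ }  = complement { ω₁, ω₂, ω₃, ω₅ }
  { ω₁, ω₂, ω₃, ω₄, ω₅ }  = { ω₁, ω₃, ω₄, ω₅ } ∪ { ω₂, ω₃, ω₄, ω₅ }
  { ω₁, ω₂, ω₃, ω₅, ω₆ }  = { ω₁, ω₃, ω₅, ω₆ } ∪ { ω₁, ω₂, ω₃, ω₅ }
  { ω₁, ω₃, ω₄, ω₅, ω₆ }  = { ω₁, ω₃, ω₅, ω₆ } ∪ { ω₁, ω₃, ω₄, ω₅ }
  — 13 sets.
Pass 2. New:
  { ω₂ }  = complement { ω₁, ω₃, ω₄, ω₅, ω₆ }
  { ω₄ }  = complement { ω₁, ω₂, ω₃, ω₅, ω₆ }
  { ω₆ }  = complement { ω₁, ω₂, ω₃, ω₄, ω₅ }
  { ω₁, ω₂, ω₆ }  = { ω₁, ω₆ } ∪ { ω₂, ω₆ }
  { ω₁, ω₄, ω₆ }  = { ω₁, ω₆ } ∪ { ω₄, ω₆ }
  { ω₂, ω₄, ω₆ }  = { ω₂, ω₆ } ∪ { ω₄, ω₆ }
  { ω₁, ω₂, ω₄, ω₆ }  = { ω₁, ω₆ } ∪ { ω₂, ω₄ }
  { ω₂, ω₃, ω₄, ω₅, ω₆ }  = { ω₂, ω₆ } ∪ { ω₂, ω₃, ω₄, ω₅ }
  — 21 sets.
Pass 3. New:
  { ω₁ }  = complement { ω₂, ω₃, ω₄, ω₅, ω₆ }
  { ω₃, ω₅ }  = complement { ω₁, ω₂, ω₄, ω₆ }
  { ω₁, ω₃, ω₅ }  = complement { ω₂, ω₄, ω₆ }
  { ω₂, ω₃, ω₅ }  = complement { ω₁, ω₄, ω₆ }
  { ω₃, ω₄, ω₅ }  = complement { ω₁, ω₂, ω₆ }
  — 26 sets.
Pass 4 (6 new):
  { ω₁, ω₂ }  = { ω₁ } ∪ { ω₂ }
  { ω₁, ω₄ }  = { ω₁ } ∪ { ω₄ }
  { ω₁, ω₂, ω₄ }  = { ω₁ } ∪ { ω₂, ω₄ }
  { ω₃, ω₅, ω₆ }  = { ω₆ } ∪ { ω₃, ω₅ }
  { ω₂, ω₃, ω₅, ω₆ }  = { ω₂, ω₆ } ∪ { ω₂, ω₃, ω₅ }
  { ω₃, ω₄, ω₅, ω₆ }  = { ω₃, ω₄, ω₅ } ∪ { ω₆ }
  — 32 sets.
After Pass 5 the family is unchanged; done.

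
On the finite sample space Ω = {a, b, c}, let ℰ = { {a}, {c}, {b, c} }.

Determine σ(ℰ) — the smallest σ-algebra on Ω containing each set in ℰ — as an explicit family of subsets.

Initial family (5 sets): { {}, {a}, {c}, {b, c}, Ω }.
Round 1 adds 2:
  {a, b}  = complement {c}
  {a, c}  = {c} ∪ {a}
  |family| = 7
Round 2 (1 new):
  {b}  = complement {a, c}
  |family| = 8
Round 3: already closed under ᶜ and ∪.

Therefore σ(ℰ) = { {}, {a}, {b}, {c}, {a, b}, {a, c}, {b, c}, Ω } (|σ(ℰ)| = 8).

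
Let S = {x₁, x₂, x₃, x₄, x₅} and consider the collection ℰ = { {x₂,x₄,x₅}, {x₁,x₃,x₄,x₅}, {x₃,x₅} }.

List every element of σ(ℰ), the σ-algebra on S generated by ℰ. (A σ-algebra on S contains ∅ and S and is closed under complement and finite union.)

Initial family (5 sets): { {}, {x₃,x₅}, {x₂,x₄,x₅}, {x₁,x₃,x₄,x₅}, S }.
Pass 1 adds 4:
  {x₂}  = {x₁,x₃,x₄,x₅}ᶜ
  {x₁,x₃}  = {x₂,x₄,x₅}ᶜ
  {x₁,x₂,x₄}  = {x₃,x₅}ᶜ
  {x₂,x₃,x₄,x₅}  = {x₃,x₅} ∪ {x₂,x₄,x₅}
  — 9 sets.
Pass 2. New:
  {x₁}  = {x₂,x₃,x₄,x₅}ᶜ
  {x₁,x₂,x₃}  = {x₂} ∪ {x₁,x₃}
  {x₁,x₃,x₅}  = {x₁,x₃} ∪ {x₃,x₅}
  {x₂,x₃,x₅}  = {x₂} ∪ {x₃,x₅}
  {x₁,x₂,x₃,x₄}  = {x₁,x₂,x₄} ∪ {x₁,x₃}
  {x₁,x₂,x₄,x₅}  = {x₁,x₂,x₄} ∪ {x₂,x₄,x₅}
  — 15 sets.
Pass 3 (7 new):
  {x₃}  = {x₁,x₂,x₄,x₅}ᶜ
  {x₅}  = {x₁,x₂,x₃,x₄}ᶜ
  {x₁,x₂}  = {x₂} ∪ {x₁}
  {x₁,x₄}  = {x₂,x₃,x₅}ᶜ
  {x₂,x₄}  = {x₁,x₃,x₅}ᶜ
  {x₄,x₅}  = {x₁,x₂,x₃}ᶜ
  {x₁,x₂,x₃,x₅}  = {x₂,x₃,x₅} ∪ {x₁,x₂,x₃}
  — 22 sets.
Pass 4: 9 new —
  {x₄}  = {x₁,x₂,x₃,x₅}ᶜ
  {x₁,x₅}  = {x₅} ∪ {x₁}
  {x₂,x₃}  = {x₂} ∪ {x₃}
  {x₂,x₅}  = {x₂} ∪ {x₅}
  {x₁,x₂,x₅}  = {x₁,x₂} ∪ {x₅}
  {x₁,x₃,x₄}  = {x₁,x₄} ∪ {x₁,x₃}
  {x₁,x₄,x₅}  = {x₄,x₅} ∪ {x₁,x₄}
  {x₂,x₃,x₄}  = {x₂,x₄} ∪ {x₃}
  {x₃,x₄,x₅}  = {x₁,x₂}ᶜ
  — 31 sets.
Pass 5 adds 1:
  {x₃,x₄}  = {x₁,x₂,x₅}ᶜ
  — 32 sets.
Pass 6: already closed under ᶜ and ∪.

|σ(ℰ)| = 32.  σ(ℰ) = { {}, {x₁}, {x₂}, {x₃}, {x₄}, {x₅}, {x₁,x₂}, {x₁,x₃}, {x₁,x₄}, {x₁,x₅}, {x₂,x₃}, {x₂,x₄}, {x₂,x₅}, {x₃,x₄}, {x₃,x₅}, {x₄,x₅}, {x₁,x₂,x₃}, {x₁,x₂,x₄}, {x₁,x₂,x₅}, {x₁,x₃,x₄}, {x₁,x₃,x₅}, {x₁,x₄,x₅}, {x₂,x₃,x₄}, {x₂,x₃,x₅}, {x₂,x₄,x₅}, {x₃,x₄,x₅}, {x₁,x₂,x₃,x₄}, {x₁,x₂,x₃,x₅}, {x₁,x₂,x₄,x₅}, {x₁,x₃,x₄,x₅}, {x₂,x₃,x₄,x₅}, S }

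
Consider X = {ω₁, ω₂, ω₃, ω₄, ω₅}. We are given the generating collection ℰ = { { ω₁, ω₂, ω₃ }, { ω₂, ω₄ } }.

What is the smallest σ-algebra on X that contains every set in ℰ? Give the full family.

Take S₀ = ℰ ∪ {∅, X} = { ∅, { ω₂, ω₄ }, { ω₁, ω₂, ω₃ }, X }.
Step 1 (3 new):
  { ω₄, ω₅ }  = X∖{ ω₁, ω₂, ω₃ }
  { ω₁, ω₃, ω₅ }  = X∖{ ω₂, ω₄ }
  { ω₁, ω₂, ω₃, ω₄ }  = { ω₁, ω₂, ω₃ } ∪ { ω₂, ω₄ }
  — 7 sets.
Step 2 adds 4:
  { ω₅ }  = X∖{ ω₁, ω₂, ω₃, ω₄ }
  { ω₂, ω₄, ω₅ }  = { ω₄, ω₅ } ∪ { ω₂, ω₄ }
  { ω₁, ω₂, ω₃, ω₅ }  = { ω₁, ω₂, ω₃ } ∪ { ω₁, ω₃, ω₅ }
  { ω₁, ω₃, ω₄, ω₅ }  = { ω₄, ω₅ } ∪ { ω₁, ω₃, ω₅ }
  — 11 sets.
Step 3 (3 new):
  { ω₂ }  = X∖{ ω₁, ω₃, ω₄, ω₅ }
  { ω₄ }  = X∖{ ω₁, ω₂, ω₃, ω₅ }
  { ω₁, ω₃ }  = X∖{ ω₂, ω₄, ω₅ }
  — 14 sets.
Step 4: 2 new —
  { ω₂, ω₅ }  = { ω₂ } ∪ { ω₅ }
  { ω₁, ω₃, ω₄ }  = { ω₁, ω₃ } ∪ { ω₄ }
  — 16 sets.
After Step 5 the family is unchanged; done.

Hence σ(ℰ) has 16 members: { ∅, { ω₂ }, { ω₄ }, { ω₅ }, { ω₁, ω₃ }, { ω₂, ω₄ }, { ω₂, ω₅ }, { ω₄, ω₅ }, { ω₁, ω₂, ω₃ }, { ω₁, ω₃, ω₄ }, { ω₁, ω₃, ω₅ }, { ω₂, ω₄, ω₅ }, { ω₁, ω₂, ω₃, ω₄ }, { ω₁, ω₂, ω₃, ω₅ }, { ω₁, ω₃, ω₄, ω₅ }, X }.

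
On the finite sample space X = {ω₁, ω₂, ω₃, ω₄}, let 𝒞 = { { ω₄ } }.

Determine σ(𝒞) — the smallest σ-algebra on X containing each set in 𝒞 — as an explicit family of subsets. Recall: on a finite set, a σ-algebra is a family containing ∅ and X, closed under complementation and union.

Answer: σ(𝒞) = { {  }, { ω₄ }, { ω₁, ω₂, ω₃ }, X }

Working:
Begin from { {  }, { ω₄ }, X } (that is, 𝒞 plus ∅ and X).
Round 1 (1 new):
  { ω₁, ω₂, ω₃ }  = { ω₄ }ᶜ
  (now 4)
Round 2: already closed under ᶜ and ∪.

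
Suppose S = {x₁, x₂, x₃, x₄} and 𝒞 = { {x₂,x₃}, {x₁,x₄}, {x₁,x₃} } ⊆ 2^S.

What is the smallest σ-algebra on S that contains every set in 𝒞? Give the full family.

Seed the family with 𝒞 together with ∅ and S: { {}, {x₁,x₃}, {x₁,x₄}, {x₂,x₃}, S }.
Round 1 (3 new):
  {x₂,x₄}  = S∖{x₁,x₃}
  {x₁,x₂,x₃}  = {x₂,x₃} ∪ {x₁,x₃}
  {x₁,x₃,x₄}  = {x₁,x₄} ∪ {x₁,x₃}
  [8 total]
Round 2: +4 →
  {x₂}  = S∖{x₁,x₃,x₄}
  {x₄}  = S∖{x₁,x₂,x₃}
  {x₁,x₂,x₄}  = {x₁,x₄} ∪ {x₂,x₄}
  {x₂,x₃,x₄}  = {x₂,x₃} ∪ {x₂,x₄}
  [12 total]
Round 3: +2 →
  {x₁}  = S∖{x₂,x₃,x₄}
  {x₃}  = S∖{x₁,x₂,x₄}
  [14 total]
Round 4 (2 new):
  {x₁,x₂}  = {x₂} ∪ {x₁}
  {x₃,x₄}  = {x₃} ∪ {x₄}
  [16 total]
Round 5: already closed under ᶜ and ∪.

|σ(𝒞)| = 16.  σ(𝒞) = { {}, {x₁}, {x₂}, {x₃}, {x₄}, {x₁,x₂}, {x₁,x₃}, {x₁,x₄}, {x₂,x₃}, {x₂,x₄}, {x₃,x₄}, {x₁,x₂,x₃}, {x₁,x₂,x₄}, {x₁,x₃,x₄}, {x₂,x₃,x₄}, S }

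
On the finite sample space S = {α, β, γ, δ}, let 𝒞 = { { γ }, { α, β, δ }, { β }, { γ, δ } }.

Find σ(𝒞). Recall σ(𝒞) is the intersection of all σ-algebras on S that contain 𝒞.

σ(𝒞) (16 sets): { ∅, { α }, { β }, { γ }, { δ }, { α, β }, { α, γ }, { α, δ }, { β, γ }, { β, δ }, { γ, δ }, { α, β, γ }, { α, β, δ }, { α, γ, δ }, { β, γ, δ }, S }

Check:
Start: 𝒞 ∪ {∅, S} = { ∅, { β }, { γ }, { γ, δ }, { α, β, δ }, S }.
Step 1 (4 new):
  { α, β }  = ᶜ of { γ, δ }
  { β, γ }  = { γ } ∪ { β }
  { α, γ, δ }  = ᶜ of { β }
  { β, γ, δ }  = { γ, δ } ∪ { β }
  — 10 sets.
Step 2 adds 3:
  { α }  = ᶜ of { β, γ, δ }
  { α, δ }  = ᶜ of { β, γ }
  { α, β, γ }  = { α, β } ∪ { γ }
  — 13 sets.
Step 3. New:
  { δ }  = ᶜ of { α, β, γ }
  { α, γ }  = { γ } ∪ { α }
  — 15 sets.
Step 4. New:
  { β, δ }  = ᶜ of { α, γ }
  — 16 sets.
Step 5: closed — nothing new.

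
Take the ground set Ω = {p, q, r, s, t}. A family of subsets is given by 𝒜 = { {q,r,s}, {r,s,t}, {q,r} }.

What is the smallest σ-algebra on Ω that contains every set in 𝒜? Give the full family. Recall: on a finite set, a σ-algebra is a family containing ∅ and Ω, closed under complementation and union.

Take S₀ = 𝒜 ∪ {∅, Ω} = { {}, {q,r}, {q,r,s}, {r,s,t}, Ω }.
Pass 1: 4 new —
  {p,q}  = Ω∖{r,s,t}
  {p,t}  = Ω∖{q,r,s}
  {p,s,t}  = Ω∖{q,r}
  {q,r,s,t}  = {r,s,t} ∪ {q,r,s}
Pass 2 adds 7:
  {p}  = Ω∖{q,r,s,t}
  {p,q,r}  = {p,q} ∪ {q,r}
  {p,q,t}  = {p,q} ∪ {p,t}
  {p,q,r,s}  = {q,r,s} ∪ {p,q}
  {p,q,r,t}  = {q,r} ∪ {p,t}
  {p,q,s,t}  = {p,s,t} ∪ {p,q}
  {p,r,s,t}  = {p,s,t} ∪ {r,s,t}
Pass 3: 6 new —
  {q}  = Ω∖{p,r,s,t}
  {r}  = Ω∖{p,q,s,t}
  {s}  = Ω∖{p,q,r,t}
  {t}  = Ω∖{p,q,r,s}
  {r,s}  = Ω∖{p,q,t}
  {s,t}  = Ω∖{p,q,r}
Pass 4 (10 new):
  {p,r}  = {r} ∪ {p}
  {p,s}  = {s} ∪ {p}
  {q,s}  = {q} ∪ {s}
  {q,t}  = {q} ∪ {t}
  {r,t}  = {t} ∪ {r}
  {p,q,s}  = {p,q} ∪ {s}
  {p,r,s}  = {r,s} ∪ {p}
  {p,r,t}  = {r} ∪ {p,t}
  {q,r,t}  = {t} ∪ {q,r}
  {q,s,t}  = {q} ∪ {s,t}
Pass 5: stable.

Therefore σ(𝒜) = { {}, {p}, {q}, {r}, {s}, {t}, {p,q}, {p,r}, {p,s}, {p,t}, {q,r}, {q,s}, {q,t}, {r,s}, {r,t}, {s,t}, {p,q,r}, {p,q,s}, {p,q,t}, {p,r,s}, {p,r,t}, {p,s,t}, {q,r,s}, {q,r,t}, {q,s,t}, {r,s,t}, {p,q,r,s}, {p,q,r,t}, {p,q,s,t}, {p,r,s,t}, {q,r,s,t}, Ω } (|σ(𝒜)| = 32).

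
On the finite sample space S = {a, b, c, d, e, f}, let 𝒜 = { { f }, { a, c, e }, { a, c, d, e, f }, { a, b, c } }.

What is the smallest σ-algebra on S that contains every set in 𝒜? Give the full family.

|σ(𝒜)| = 32.  σ(𝒜) = { ∅, { b }, { d }, { e }, { f }, { a, c }, { b, d }, { b, e }, { b, f }, { d, e }, { d, f }, { e, f }, { a, b, c }, { a, c, d }, { a, c, e }, { a, c, f }, { b, d, e }, { b, d, f }, { b, e, f }, { d, e, f }, { a, b, c, d }, { a, b, c, e }, { a, b, c, f }, { a, c, d, e }, { a, c, d, f }, { a, c, e, f }, { b, d, e, f }, { a, b, c, d, e }, { a, b, c, d, f }, { a, b, c, e, f }, { a, c, d, e, f }, S }

Check:
Take S₀ = 𝒜 ∪ {∅, S} = { ∅, { f }, { a, b, c }, { a, c, e }, { a, c, d, e, f }, S }.
Step 1 (7 new):
  { b }  = S∖{ a, c, d, e, f }
  { b, d, f }  = S∖{ a, c, e }
  { d, e, f }  = S∖{ a, b, c }
  { a, b, c, e }  = { a, b, c } ∪ { a, c, e }
  { a, b, c, f }  = { a, b, c } ∪ { f }
  { a, c, e, f }  = { a, c, e } ∪ { f }
  { a, b, c, d, e }  = S∖{ f }
  |family| = 13
Step 2. New:
  { b, d }  = S∖{ a, c, e, f }
  { b, f }  = { b } ∪ { f }
  { d, e }  = S∖{ a, b, c, f }
  { d, f }  = S∖{ a, b, c, e }
  { b, d, e, f }  = { b, d, f } ∪ { d, e, f }
  { a, b, c, d, f }  = { b, d, f } ∪ { a, b, c }
  { a, b, c, e, f }  = { a, c, e, f } ∪ { a, b, c }
  |family| = 20
Step 3: 6 new —
  { d }  = S∖{ a, b, c, e, f }
  { e }  = S∖{ a, b, c, d, f }
  { a, c }  = S∖{ b, d, e, f }
  { b, d, e }  = { b } ∪ { d, e }
  { a, b, c, d }  = { b, d } ∪ { a, b, c }
  { a, c, d, e }  = S∖{ b, f }
  |family| = 26
Step 4. New:
  { b, e }  = { b } ∪ { e }
  { e, f }  = S∖{ a, b, c, d }
  { a, c, d }  = { a, c } ∪ { d }
  { a, c, f }  = S∖{ b, d, e }
  { b, e, f }  = { b, f } ∪ { e }
  { a, c, d, f }  = { a, c } ∪ { d, f }
  |family| = 32
Step 5: already closed under ᶜ and ∪.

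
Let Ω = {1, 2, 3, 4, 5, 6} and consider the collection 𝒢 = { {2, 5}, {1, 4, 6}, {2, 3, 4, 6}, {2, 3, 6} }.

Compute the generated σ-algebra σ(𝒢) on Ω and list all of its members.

Answer: σ(𝒢) = { {}, {1}, {2}, {3}, {4}, {5}, {6}, {1, 2}, {1, 3}, {1, 4}, {1, 5}, {1, 6}, {2, 3}, {2, 4}, {2, 5}, {2, 6}, {3, 4}, {3, 5}, {3, 6}, {4, 5}, {4, 6}, {5, 6}, {1, 2, 3}, {1, 2, 4}, {1, 2, 5}, {1, 2, 6}, {1, 3, 4}, {1, 3, 5}, {1, 3, 6}, {1, 4, 5}, {1, 4, 6}, {1, 5, 6}, {2, 3, 4}, {2, 3, 5}, {2, 3, 6}, {2, 4, 5}, {2, 4, 6}, {2, 5, 6}, {3, 4, 5}, {3, 4, 6}, {3, 5, 6}, {4, 5, 6}, {1, 2, 3, 4}, {1, 2, 3, 5}, {1, 2, 3, 6}, {1, 2, 4, 5}, {1, 2, 4, 6}, {1, 2, 5, 6}, {1, 3, 4, 5}, {1, 3, 4, 6}, {1, 3, 5, 6}, {1, 4, 5, 6}, {2, 3, 4, 5}, {2, 3, 4, 6}, {2, 3, 5, 6}, {2, 4, 5, 6}, {3, 4, 5, 6}, {1, 2, 3, 4, 5}, {1, 2, 3, 4, 6}, {1, 2, 3, 5, 6}, {1, 2, 4, 5, 6}, {1, 3, 4, 5, 6}, {2, 3, 4, 5, 6}, Ω }

Working:
Seed the family with 𝒢 together with ∅ and Ω: { {}, {2, 5}, {1, 4, 6}, {2, 3, 6}, {2, 3, 4, 6}, Ω }.
Step 1 (8 new):
  {1, 5}  = complement {2, 3, 4, 6}
  {1, 4, 5}  = complement {2, 3, 6}
  {2, 3, 5}  = complement {1, 4, 6}
  {1, 3, 4, 6}  = complement {2, 5}
  {2, 3, 5, 6}  = {2, 5} ∪ {2, 3, 6}
  {1, 2, 3, 4, 6}  = {2, 3, 4, 6} ∪ {1, 4, 6}
  {1, 2, 4, 5, 6}  = {2, 5} ∪ {1, 4, 6}
  {2, 3, 4, 5, 6}  = {2, 5} ∪ {2, 3, 4, 6}
  |family| = 14
Step 2: 11 new —
  {1}  = complement {2, 3, 4, 5, 6}
  {3}  = complement {1, 2, 4, 5, 6}
  {5}  = complement {1, 2, 3, 4, 6}
  {1, 4}  = complement {2, 3, 5, 6}
  {1, 2, 5}  = {2, 5} ∪ {1, 5}
  {1, 2, 3, 5}  = {2, 3, 5} ∪ {1, 5}
  {1, 2, 4, 5}  = {1, 4, 5} ∪ {2, 5}
  {1, 4, 5, 6}  = {1, 4, 5} ∪ {1, 4, 6}
  {1, 2, 3, 4, 5}  = {1, 4, 5} ∪ {2, 3, 5}
  {1, 2, 3, 5, 6}  = {2, 3, 6} ∪ {1, 5}
  {1, 3, 4, 5, 6}  = {1, 4, 5} ∪ {1, 3, 4, 6}
  |family| = 25
Step 3: 13 new —
  {2}  = complement {1, 3, 4, 5, 6}
  {4}  = complement {1, 2, 3, 5, 6}
  {6}  = complement {1, 2, 3, 4, 5}
  {1, 3}  = {3} ∪ {1}
  {2, 3}  = complement {1, 4, 5, 6}
  {3, 5}  = {5} ∪ {3}
  {3, 6}  = complement {1, 2, 4, 5}
  {4, 6}  = complement {1, 2, 3, 5}
  {1, 3, 4}  = {1, 4} ∪ {3}
  {1, 3, 5}  = {1, 5} ∪ {3}
  {3, 4, 6}  = complement {1, 2, 5}
  {1, 2, 3, 6}  = {2, 3, 6} ∪ {1}
  {1, 3, 4, 5}  = {1, 4, 5} ∪ {3}
  |family| = 38
Step 4: +25 →
  {1, 2}  = {2} ∪ {1}
  {1, 6}  = {1} ∪ {6}
  {2, 4}  = {2} ∪ {4}
  {2, 6}  = complement {1, 3, 4, 5}
  {3, 4}  = {3} ∪ {4}
  {4, 5}  = complement {1, 2, 3, 6}
  {5, 6}  = {6} ∪ {5}
  {1, 2, 3}  = {2} ∪ {1, 3}
  {1, 2, 4}  = {2} ∪ {1, 4}
  {1, 3, 6}  = {1, 3} ∪ {3, 6}
  {1, 5, 6}  = {1, 5} ∪ {6}
  {2, 3, 4}  = {2, 3} ∪ {4}
  {2, 4, 5}  = {4} ∪ {2, 5}
  {2, 4, 6}  = complement {1, 3, 5}
  {2, 5, 6}  = complement {1, 3, 4}
  {3, 4, 5}  = {3, 5} ∪ {4}
  {3, 5, 6}  = {3, 5} ∪ {3, 6}
  {4, 5, 6}  = {4, 6} ∪ {5}
  {1, 2, 3, 4}  = {2} ∪ {1, 3, 4}
  {1, 2, 4, 6}  = complement {3, 5}
  {1, 2, 5, 6}  = {1, 2, 5} ∪ {6}
  {1, 3, 5, 6}  = {1, 3, 5} ∪ {3, 6}
  {2, 3, 4, 5}  = {4} ∪ {2, 3, 5}
  {2, 4, 5, 6}  = complement {1, 3}
  {3, 4, 5, 6}  = {3, 5} ∪ {3, 4, 6}
  |family| = 63
Step 5: +1 →
  {1, 2, 6}  = complement {3, 4, 5}
  |family| = 64
Step 6: no new sets; the family is a σ-algebra.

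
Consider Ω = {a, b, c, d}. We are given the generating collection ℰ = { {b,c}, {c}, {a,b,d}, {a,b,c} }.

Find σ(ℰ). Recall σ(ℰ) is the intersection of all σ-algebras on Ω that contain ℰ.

σ(ℰ) = { ∅, {a}, {b}, {c}, {d}, {a,b}, {a,c}, {a,d}, {b,c}, {b,d}, {c,d}, {a,b,c}, {a,b,d}, {a,c,d}, {b,c,d}, Ω }

Trace:
Seed the family with ℰ together with ∅ and Ω: { ∅, {c}, {b,c}, {a,b,c}, {a,b,d}, Ω }.
Step 1 adds 2:
  {d}  = complement {a,b,c}
  {a,d}  = complement {b,c}
  [8 total]
Step 2 (3 new):
  {c,d}  = {d} ∪ {c}
  {a,c,d}  = {c} ∪ {a,d}
  {b,c,d}  = {d} ∪ {b,c}
  [11 total]
Step 3. New:
  {a}  = complement {b,c,d}
  {b}  = complement {a,c,d}
  {a,b}  = complement {c,d}
  [14 total]
Step 4: 2 new —
  {a,c}  = {c} ∪ {a}
  {b,d}  = {d} ∪ {b}
  [16 total]
Step 5: already closed under ᶜ and ∪.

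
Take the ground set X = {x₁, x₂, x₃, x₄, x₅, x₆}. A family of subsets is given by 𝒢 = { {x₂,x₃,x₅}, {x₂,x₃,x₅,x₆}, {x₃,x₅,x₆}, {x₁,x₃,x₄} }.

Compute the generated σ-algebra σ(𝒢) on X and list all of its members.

Start: 𝒢 ∪ {∅, X} = { ∅, {x₁,x₃,x₄}, {x₂,x₃,x₅}, {x₃,x₅,x₆}, {x₂,x₃,x₅,x₆}, X }.
Pass 1 adds 6:
  {x₁,x₄}  = X∖{x₂,x₃,x₅,x₆}
  {x₁,x₂,x₄}  = X∖{x₃,x₅,x₆}
  {x₁,x₄,x₆}  = X∖{x₂,x₃,x₅}
  {x₂,x₅,x₆}  = X∖{x₁,x₃,x₄}
  {x₁,x₂,x₃,x₄,x₅}  = {x₁,x₃,x₄} ∪ {x₂,x₃,x₅}
  {x₁,x₃,x₄,x₅,x₆}  = {x₁,x₃,x₄} ∪ {x₃,x₅,x₆}
  [12 total]
Pass 2: 6 new —
  {x₂}  = X∖{x₁,x₃,x₄,x₅,x₆}
  {x₆}  = X∖{x₁,x₂,x₃,x₄,x₅}
  {x₁,x₂,x₃,x₄}  = {x₁,x₂,x₄} ∪ {x₁,x₃,x₄}
  {x₁,x₂,x₄,x₆}  = {x₁,x₄,x₆} ∪ {x₁,x₂,x₄}
  {x₁,x₃,x₄,x₆}  = {x₁,x₄,x₆} ∪ {x₁,x₃,x₄}
  {x₁,x₂,x₄,x₅,x₆}  = {x₂,x₅,x₆} ∪ {x₁,x₄,x₆}
  [18 total]
Pass 3. New:
  {x₃}  = X∖{x₁,x₂,x₄,x₅,x₆}
  {x₂,x₅}  = X∖{x₁,x₃,x₄,x₆}
  {x₂,x₆}  = {x₂} ∪ {x₆}
  {x₃,x₅}  = X∖{x₁,x₂,x₄,x₆}
  {x₅,x₆}  = X∖{x₁,x₂,x₃,x₄}
  {x₁,x₂,x₃,x₄,x₆}  = {x₁,x₃,x₄} ∪ {x₁,x₂,x₄,x₆}
  [24 total]
Pass 4. New:
  {x₅}  = X∖{x₁,x₂,x₃,x₄,x₆}
  {x₂,x₃}  = {x₂} ∪ {x₃}
  {x₃,x₆}  = {x₆} ∪ {x₃}
  {x₂,x₃,x₆}  = {x₂,x₆} ∪ {x₃}
  {x₁,x₂,x₄,x₅}  = {x₂,x₅} ∪ {x₁,x₂,x₄}
  {x₁,x₃,x₄,x₅}  = X∖{x₂,x₆}
  {x₁,x₄,x₅,x₆}  = {x₅,x₆} ∪ {x₁,x₄,x₆}
  [31 total]
Pass 5. New:
  {x₁,x₄,x₅}  = X∖{x₂,x₃,x₆}
  [32 total]
Pass 6: already closed under ᶜ and ∪.

Hence σ(𝒢) has 32 members: { ∅, {x₂}, {x₃}, {x₅}, {x₆}, {x₁,x₄}, {x₂,x₃}, {x₂,x₅}, {x₂,x₆}, {x₃,x₅}, {x₃,x₆}, {x₅,x₆}, {x₁,x₂,x₄}, {x₁,x₃,x₄}, {x₁,x₄,x₅}, {x₁,x₄,x₆}, {x₂,x₃,x₅}, {x₂,x₃,x₆}, {x₂,x₅,x₆}, {x₃,x₅,x₆}, {x₁,x₂,x₃,x₄}, {x₁,x₂,x₄,x₅}, {x₁,x₂,x₄,x₆}, {x₁,x₃,x₄,x₅}, {x₁,x₃,x₄,x₆}, {x₁,x₄,x₅,x₆}, {x₂,x₃,x₅,x₆}, {x₁,x₂,x₃,x₄,x₅}, {x₁,x₂,x₃,x₄,x₆}, {x₁,x₂,x₄,x₅,x₆}, {x₁,x₃,x₄,x₅,x₆}, X }.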